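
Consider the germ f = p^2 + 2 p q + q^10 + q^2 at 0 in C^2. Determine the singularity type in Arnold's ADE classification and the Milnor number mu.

The Hessian of f at 0 is [[2, 2], [2, 2]] with rank 1, so corank 1. A Groebner basis of the Jacobian ideal J(f) in C{p,q} is {q^9, p + q}; counting standard monomials gives mu = 9. Corank 1: A-series; mu = 9 gives A_9.

Type A_{9}, Milnor number mu = 9.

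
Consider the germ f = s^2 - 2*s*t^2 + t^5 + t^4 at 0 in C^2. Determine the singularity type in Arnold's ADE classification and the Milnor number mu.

Type A_4, Milnor number mu = 4.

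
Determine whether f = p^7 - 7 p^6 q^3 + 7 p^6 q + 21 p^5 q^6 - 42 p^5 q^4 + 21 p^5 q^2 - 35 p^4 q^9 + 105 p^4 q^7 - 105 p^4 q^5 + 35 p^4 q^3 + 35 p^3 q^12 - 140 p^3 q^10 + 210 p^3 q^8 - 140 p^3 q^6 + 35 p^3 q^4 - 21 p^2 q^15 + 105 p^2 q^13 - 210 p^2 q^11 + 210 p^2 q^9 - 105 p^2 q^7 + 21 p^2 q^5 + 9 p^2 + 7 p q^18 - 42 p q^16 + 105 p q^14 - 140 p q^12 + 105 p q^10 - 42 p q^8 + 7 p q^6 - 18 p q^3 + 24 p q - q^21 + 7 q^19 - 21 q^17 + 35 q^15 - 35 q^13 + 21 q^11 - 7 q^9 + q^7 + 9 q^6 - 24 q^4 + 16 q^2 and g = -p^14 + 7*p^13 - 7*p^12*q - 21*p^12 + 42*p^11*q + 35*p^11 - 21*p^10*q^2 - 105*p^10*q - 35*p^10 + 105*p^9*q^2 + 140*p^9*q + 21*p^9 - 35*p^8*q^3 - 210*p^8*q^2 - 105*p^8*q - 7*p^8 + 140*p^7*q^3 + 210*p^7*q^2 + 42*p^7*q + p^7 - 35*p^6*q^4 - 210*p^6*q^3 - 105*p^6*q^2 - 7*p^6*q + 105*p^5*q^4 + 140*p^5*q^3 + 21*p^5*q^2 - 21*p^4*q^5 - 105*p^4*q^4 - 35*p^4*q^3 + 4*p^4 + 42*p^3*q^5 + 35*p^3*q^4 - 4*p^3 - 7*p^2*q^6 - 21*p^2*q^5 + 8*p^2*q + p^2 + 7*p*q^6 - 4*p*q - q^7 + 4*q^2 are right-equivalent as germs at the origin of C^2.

Yes.

The Hessian of f at 0 has rank 1. Corank 1: A-series; mu = 6 gives A_6. The Hessian of g at 0 has rank 1. Corank 1: A-series; mu = 6 gives A_6. Both have type A_6, hence right-equivalent.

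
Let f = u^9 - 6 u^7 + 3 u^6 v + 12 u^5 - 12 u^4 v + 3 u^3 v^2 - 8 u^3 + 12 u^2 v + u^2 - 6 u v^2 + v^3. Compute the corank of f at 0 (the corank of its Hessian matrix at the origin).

1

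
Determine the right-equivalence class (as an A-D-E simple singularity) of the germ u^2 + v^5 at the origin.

The Hessian of f at 0 has rank 1. Corank 1: A-series; mu = 4 gives A_4.

A4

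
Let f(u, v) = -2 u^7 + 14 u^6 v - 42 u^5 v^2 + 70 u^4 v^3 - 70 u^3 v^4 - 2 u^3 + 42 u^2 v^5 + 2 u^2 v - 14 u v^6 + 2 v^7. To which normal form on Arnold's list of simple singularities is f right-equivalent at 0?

D_8

The Hessian of f at 0 is [[0, 0], [0, 0]] with rank 0, so corank 2. A Groebner basis of the Jacobian ideal J(f) in C{u,v} is {u*v/7 + v^6, u*v^2, u^2 - u*v}; counting standard monomials gives mu = 8. Corank 2; j^3 = -2*u^2*(u - v) has shape L^2 M (L != M), so D-series; mu = 8 gives D_8.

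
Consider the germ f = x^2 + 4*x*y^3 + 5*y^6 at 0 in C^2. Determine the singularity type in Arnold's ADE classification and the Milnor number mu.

Type A5, Milnor number mu = 5.

The Hessian of f at 0 has rank 1. Corank 1: A-series; mu = 5 gives A_5.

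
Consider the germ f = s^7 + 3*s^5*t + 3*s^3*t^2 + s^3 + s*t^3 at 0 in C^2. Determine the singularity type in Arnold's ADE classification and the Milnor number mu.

Type E7, Milnor number mu = 7.

The Hessian of f at 0 has rank 0. Corank 2; j^3 = s^3 is a perfect cube, so E-series; the 4-jet and mu = 7 give E_7.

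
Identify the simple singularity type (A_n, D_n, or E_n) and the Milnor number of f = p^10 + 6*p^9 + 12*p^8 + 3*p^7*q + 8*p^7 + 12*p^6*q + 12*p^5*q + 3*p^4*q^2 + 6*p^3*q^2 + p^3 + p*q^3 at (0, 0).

Type E_7, Milnor number mu = 7.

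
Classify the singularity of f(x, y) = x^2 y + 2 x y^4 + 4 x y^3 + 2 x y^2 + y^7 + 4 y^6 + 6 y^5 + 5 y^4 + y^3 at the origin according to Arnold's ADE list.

D_{5}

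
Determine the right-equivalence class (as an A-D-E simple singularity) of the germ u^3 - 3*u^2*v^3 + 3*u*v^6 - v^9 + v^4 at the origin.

The Hessian of f at 0 has rank 0. Corank 2; j^3 = u^3 is a perfect cube, so E-series; the 4-jet and mu = 6 give E_6.

E_{6}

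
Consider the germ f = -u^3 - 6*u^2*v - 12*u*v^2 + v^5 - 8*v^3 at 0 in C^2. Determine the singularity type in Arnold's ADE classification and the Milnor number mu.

Type E_{8}, Milnor number mu = 8.

The Hessian of f at 0 is [[0, 0], [0, 0]] with rank 0, so corank 2. A Groebner basis of the Jacobian ideal J(f) in C{u,v} is {v^4, u^2 + 4*u*v + 4*v^2}; counting standard monomials gives mu = 8. Corank 2; j^3 = -(u + 2*v)^3 is a perfect cube, so E-series; the 5-jet and mu = 8 give E_8.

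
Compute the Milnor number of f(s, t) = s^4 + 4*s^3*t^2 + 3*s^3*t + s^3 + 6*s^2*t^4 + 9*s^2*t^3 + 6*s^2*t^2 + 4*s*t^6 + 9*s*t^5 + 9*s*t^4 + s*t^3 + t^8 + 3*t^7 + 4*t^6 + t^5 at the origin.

7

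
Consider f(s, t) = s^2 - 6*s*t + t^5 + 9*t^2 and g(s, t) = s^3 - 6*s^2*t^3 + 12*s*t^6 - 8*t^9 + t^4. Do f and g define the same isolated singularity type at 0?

No.

The Hessian of f at 0 has rank 1. Corank 1: A-series; mu = 4 gives A_4. The Hessian of g at 0 has rank 0. Corank 2; j^3 = s^3 is a perfect cube, so E-series; the 4-jet and mu = 6 give E_6. f is A_4 but g is E_6, hence not right-equivalent.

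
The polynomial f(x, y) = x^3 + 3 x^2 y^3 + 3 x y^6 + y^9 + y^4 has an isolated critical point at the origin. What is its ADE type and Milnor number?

Type E6, Milnor number mu = 6.

The Hessian of f at 0 is [[0, 0], [0, 0]] with rank 0, so corank 2. A Groebner basis of the Jacobian ideal J(f) in C{x,y} is {y^3, x^2}; counting standard monomials gives mu = 6. Corank 2; j^3 = x^3 is a perfect cube, so E-series; the 4-jet and mu = 6 give E_6.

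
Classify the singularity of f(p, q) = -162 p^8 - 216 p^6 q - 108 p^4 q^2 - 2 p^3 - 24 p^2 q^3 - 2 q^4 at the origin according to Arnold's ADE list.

The Hessian of f at 0 has rank 0. Corank 2; j^3 = -2*p^3 is a perfect cube, so E-series; the 4-jet and mu = 6 give E_6.

E6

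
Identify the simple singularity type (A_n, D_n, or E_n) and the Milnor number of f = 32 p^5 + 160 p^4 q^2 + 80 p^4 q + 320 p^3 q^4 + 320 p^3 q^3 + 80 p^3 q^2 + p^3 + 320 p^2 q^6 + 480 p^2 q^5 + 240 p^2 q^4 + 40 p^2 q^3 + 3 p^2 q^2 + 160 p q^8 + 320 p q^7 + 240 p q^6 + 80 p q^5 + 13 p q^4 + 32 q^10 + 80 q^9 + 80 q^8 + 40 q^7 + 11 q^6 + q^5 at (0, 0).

Type E_{8}, Milnor number mu = 8.

The Hessian of f at 0 has rank 0. Corank 2; j^3 = p^3 is a perfect cube, so E-series; the 5-jet and mu = 8 give E_8.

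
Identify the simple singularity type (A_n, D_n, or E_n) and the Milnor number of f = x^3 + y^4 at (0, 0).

Type E_{6}, Milnor number mu = 6.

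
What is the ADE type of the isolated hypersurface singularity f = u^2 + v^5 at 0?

The Hessian of f at 0 is [[2, 0], [0, 0]] with rank 1, so corank 1. A Groebner basis of the Jacobian ideal J(f) in C{u,v} is {v^4, u}; counting standard monomials gives mu = 4. Corank 1: A-series; mu = 4 gives A_4.

A_{4}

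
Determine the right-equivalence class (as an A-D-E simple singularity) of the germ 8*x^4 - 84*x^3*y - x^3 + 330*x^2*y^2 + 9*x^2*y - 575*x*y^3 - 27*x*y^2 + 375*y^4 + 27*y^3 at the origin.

The Hessian of f at 0 has rank 0. Corank 2; j^3 = -(x - 3*y)^3 is a perfect cube, so E-series; the 4-jet and mu = 7 give E_7.

E_7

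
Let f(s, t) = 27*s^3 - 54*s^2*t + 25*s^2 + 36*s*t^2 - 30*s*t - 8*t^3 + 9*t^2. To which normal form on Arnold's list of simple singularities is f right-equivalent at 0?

A_{2}

The Hessian of f at 0 is [[50, -30], [-30, 18]] with rank 1, so corank 1. A Groebner basis of the Jacobian ideal J(f) in C{s,t} is {t^2, s - 3*t/5}; counting standard monomials gives mu = 2. Corank 1: A-series; mu = 2 gives A_2.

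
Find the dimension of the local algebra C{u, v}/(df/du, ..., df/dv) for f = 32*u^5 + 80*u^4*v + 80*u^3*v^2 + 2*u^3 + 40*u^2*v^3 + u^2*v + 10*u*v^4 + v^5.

6

The Hessian of f at 0 has rank 0. Corank 2; j^3 = u^2*(2*u + v) has shape L^2 M (L != M), so D-series; mu = 6 gives D_6.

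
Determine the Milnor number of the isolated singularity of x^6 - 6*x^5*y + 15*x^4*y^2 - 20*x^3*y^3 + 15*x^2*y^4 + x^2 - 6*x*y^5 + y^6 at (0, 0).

5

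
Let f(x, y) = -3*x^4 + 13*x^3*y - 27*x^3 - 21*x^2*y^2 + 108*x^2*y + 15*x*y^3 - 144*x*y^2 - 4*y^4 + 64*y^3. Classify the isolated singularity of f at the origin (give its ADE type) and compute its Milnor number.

Type E_7, Milnor number mu = 7.

The Hessian of f at 0 has rank 0. Corank 2; j^3 = -(3*x - 4*y)^3 is a perfect cube, so E-series; the 4-jet and mu = 7 give E_7.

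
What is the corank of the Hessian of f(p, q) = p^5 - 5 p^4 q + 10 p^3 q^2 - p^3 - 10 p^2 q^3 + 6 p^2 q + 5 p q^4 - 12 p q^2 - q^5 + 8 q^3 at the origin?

The Hessian at 0 is [[0, 0], [0, 0]] of rank 0; hence corank 2.

2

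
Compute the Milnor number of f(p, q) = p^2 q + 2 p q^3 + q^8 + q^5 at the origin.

The Hessian of f at 0 has rank 0. Corank 2; j^3 = p^2*q has shape L^2 M (L != M), so D-series; mu = 9 gives D_9.

9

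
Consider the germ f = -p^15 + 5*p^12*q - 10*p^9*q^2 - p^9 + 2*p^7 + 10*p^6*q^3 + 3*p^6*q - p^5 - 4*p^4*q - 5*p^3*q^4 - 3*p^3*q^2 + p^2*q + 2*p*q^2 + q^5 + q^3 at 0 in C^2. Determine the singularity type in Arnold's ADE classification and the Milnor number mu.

Type D_{6}, Milnor number mu = 6.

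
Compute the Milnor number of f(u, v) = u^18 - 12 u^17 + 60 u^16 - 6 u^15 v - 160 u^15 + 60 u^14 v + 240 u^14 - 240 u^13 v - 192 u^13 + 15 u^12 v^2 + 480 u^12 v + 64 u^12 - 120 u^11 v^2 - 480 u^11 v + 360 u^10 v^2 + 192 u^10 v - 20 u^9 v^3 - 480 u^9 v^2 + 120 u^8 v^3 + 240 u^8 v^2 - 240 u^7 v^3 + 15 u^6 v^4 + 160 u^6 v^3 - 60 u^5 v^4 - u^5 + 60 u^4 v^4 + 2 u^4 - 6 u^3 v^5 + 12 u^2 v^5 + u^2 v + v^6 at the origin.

7

The Hessian of f at 0 is [[0, 0], [0, 0]] with rank 0, so corank 2. A Groebner basis of the Jacobian ideal J(f) in C{u,v} is {u^2/6 + v^5, u^3, u*v}; counting standard monomials gives mu = 7. Corank 2; j^3 = u^2*v has shape L^2 M (L != M), so D-series; mu = 7 gives D_7.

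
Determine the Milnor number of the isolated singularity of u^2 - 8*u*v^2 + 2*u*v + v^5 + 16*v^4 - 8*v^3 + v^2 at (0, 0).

The Hessian of f at 0 has rank 1. Corank 1: A-series; mu = 4 gives A_4.

4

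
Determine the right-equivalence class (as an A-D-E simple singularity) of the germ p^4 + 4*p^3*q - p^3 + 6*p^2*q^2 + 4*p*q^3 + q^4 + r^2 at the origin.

The Hessian of f at 0 has rank 1. Corank 2; j^3 = -p^3 is a perfect cube, so E-series; the 4-jet and mu = 6 give E_6.

E_6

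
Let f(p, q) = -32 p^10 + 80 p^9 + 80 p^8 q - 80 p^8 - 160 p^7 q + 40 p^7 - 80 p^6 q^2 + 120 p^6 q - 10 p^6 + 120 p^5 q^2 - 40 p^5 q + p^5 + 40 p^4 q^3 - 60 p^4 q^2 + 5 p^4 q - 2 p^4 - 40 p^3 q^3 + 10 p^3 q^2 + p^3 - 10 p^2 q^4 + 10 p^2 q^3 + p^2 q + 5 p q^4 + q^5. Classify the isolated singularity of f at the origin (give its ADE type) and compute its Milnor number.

Type D_6, Milnor number mu = 6.

The Hessian of f at 0 has rank 0. Corank 2; j^3 = p^2*(p + q) has shape L^2 M (L != M), so D-series; mu = 6 gives D_6.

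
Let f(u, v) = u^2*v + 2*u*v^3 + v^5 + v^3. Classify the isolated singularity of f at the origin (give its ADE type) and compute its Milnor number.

Type D4, Milnor number mu = 4.

The Hessian of f at 0 has rank 0. Corank 2; j^3 = v*(u^2 + v^2) splits into three distinct lines over C (the quadratic factor has nonzero discriminant), so D_4.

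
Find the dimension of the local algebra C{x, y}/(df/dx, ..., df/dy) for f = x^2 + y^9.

8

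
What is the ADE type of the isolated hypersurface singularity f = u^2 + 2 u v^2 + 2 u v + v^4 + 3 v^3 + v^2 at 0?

A_2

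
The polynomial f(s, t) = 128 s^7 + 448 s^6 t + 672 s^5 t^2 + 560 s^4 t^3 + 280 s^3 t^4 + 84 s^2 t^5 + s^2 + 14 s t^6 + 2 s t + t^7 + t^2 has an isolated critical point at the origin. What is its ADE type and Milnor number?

The Hessian of f at 0 is [[2, 2], [2, 2]] with rank 1, so corank 1. A Groebner basis of the Jacobian ideal J(f) in C{s,t} is {t^6, s + t}; counting standard monomials gives mu = 6. Corank 1: A-series; mu = 6 gives A_6.

Type A6, Milnor number mu = 6.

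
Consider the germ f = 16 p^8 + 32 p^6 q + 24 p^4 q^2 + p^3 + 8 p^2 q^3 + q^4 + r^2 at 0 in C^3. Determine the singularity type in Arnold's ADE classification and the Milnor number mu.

Type E6, Milnor number mu = 6.

The Hessian of f at 0 has rank 1. Corank 2; j^3 = p^3 is a perfect cube, so E-series; the 4-jet and mu = 6 give E_6.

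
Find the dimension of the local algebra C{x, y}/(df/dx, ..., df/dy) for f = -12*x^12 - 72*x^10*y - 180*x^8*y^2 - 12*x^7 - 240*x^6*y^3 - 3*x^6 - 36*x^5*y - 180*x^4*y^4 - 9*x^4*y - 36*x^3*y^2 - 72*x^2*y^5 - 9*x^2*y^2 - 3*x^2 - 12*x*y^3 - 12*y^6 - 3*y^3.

The Hessian of f at 0 has rank 1. Corank 1: A-series; mu = 2 gives A_2.

2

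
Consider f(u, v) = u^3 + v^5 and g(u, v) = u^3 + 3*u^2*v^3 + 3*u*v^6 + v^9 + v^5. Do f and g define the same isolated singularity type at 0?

Yes.

The Hessian of f at 0 has rank 0. Corank 2; j^3 = u^3 is a perfect cube, so E-series; the 5-jet and mu = 8 give E_8. The Hessian of g at 0 has rank 0. Corank 2; j^3 = u^3 is a perfect cube, so E-series; the 5-jet and mu = 8 give E_8. Both have type E_8, hence right-equivalent.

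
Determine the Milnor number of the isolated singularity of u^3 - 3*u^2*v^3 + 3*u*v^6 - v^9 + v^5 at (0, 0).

8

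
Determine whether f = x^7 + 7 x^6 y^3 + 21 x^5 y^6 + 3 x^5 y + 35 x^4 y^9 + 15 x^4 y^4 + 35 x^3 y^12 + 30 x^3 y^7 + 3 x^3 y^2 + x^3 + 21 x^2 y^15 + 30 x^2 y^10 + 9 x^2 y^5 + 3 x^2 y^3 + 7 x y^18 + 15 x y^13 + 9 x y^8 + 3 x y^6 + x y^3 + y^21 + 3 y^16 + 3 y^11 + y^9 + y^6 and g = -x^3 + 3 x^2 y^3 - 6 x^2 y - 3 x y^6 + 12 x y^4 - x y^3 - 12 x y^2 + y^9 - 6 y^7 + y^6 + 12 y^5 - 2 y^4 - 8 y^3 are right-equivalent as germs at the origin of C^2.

Yes.

The Hessian of f at 0 has rank 0. Corank 2; j^3 = x^3 is a perfect cube, so E-series; the 4-jet and mu = 7 give E_7. The Hessian of g at 0 has rank 0. Corank 2; j^3 = -(x + 2*y)^3 is a perfect cube, so E-series; the 4-jet and mu = 7 give E_7. Both have type E_7, hence right-equivalent.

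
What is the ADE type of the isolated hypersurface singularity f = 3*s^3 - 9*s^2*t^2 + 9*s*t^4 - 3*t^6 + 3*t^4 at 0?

E_6

The Hessian of f at 0 is [[0, 0], [0, 0]] with rank 0, so corank 2. A Groebner basis of the Jacobian ideal J(f) in C{s,t} is {s^3, s^2*t, -s^2/2 + s*t^2, t^3}; counting standard monomials gives mu = 6. Corank 2; j^3 = 3*s^3 is a perfect cube, so E-series; the 4-jet and mu = 6 give E_6.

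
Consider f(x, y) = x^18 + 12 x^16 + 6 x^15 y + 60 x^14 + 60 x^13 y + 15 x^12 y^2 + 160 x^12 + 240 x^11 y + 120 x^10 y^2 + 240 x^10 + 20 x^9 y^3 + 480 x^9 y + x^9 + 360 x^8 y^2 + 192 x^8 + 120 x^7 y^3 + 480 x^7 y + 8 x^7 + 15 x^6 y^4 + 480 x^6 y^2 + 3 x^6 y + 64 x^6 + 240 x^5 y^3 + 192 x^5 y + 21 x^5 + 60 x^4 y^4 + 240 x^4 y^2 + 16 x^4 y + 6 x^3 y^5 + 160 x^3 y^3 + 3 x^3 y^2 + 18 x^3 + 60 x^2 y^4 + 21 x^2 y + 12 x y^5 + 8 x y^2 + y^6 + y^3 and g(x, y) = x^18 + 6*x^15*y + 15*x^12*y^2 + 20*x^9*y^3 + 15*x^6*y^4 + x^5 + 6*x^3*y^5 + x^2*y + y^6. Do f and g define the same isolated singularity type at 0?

The Hessian of f at 0 has rank 0. Corank 2; j^3 = (2*x + y)*(3*x + y)^2 has shape L^2 M (L != M), so D-series; mu = 7 gives D_7. The Hessian of g at 0 has rank 0. Corank 2; j^3 = x^2*y has shape L^2 M (L != M), so D-series; mu = 7 gives D_7. Both have type D_7, hence right-equivalent.

Yes.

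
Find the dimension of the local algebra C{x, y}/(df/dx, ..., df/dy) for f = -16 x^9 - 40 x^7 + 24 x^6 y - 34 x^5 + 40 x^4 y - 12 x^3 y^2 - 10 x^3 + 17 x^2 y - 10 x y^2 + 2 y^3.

4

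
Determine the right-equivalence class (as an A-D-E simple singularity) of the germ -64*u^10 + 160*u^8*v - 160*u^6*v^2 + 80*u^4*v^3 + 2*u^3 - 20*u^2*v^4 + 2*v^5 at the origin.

The Hessian of f at 0 has rank 0. Corank 2; j^3 = 2*u^3 is a perfect cube, so E-series; the 5-jet and mu = 8 give E_8.

E_{8}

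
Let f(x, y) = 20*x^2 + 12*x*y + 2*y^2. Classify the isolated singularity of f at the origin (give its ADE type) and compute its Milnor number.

The Hessian of f at 0 is [[40, 12], [12, 4]] with rank 2, so corank 0. A Groebner basis of the Jacobian ideal J(f) in C{x,y} is {x, y}; counting standard monomials gives mu = 1. Corank 0: nondegenerate Morse point, so A_1.

Type A_{1}, Milnor number mu = 1.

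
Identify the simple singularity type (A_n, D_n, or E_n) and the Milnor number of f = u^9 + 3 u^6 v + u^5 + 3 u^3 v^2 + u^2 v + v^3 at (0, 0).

Type D_4, Milnor number mu = 4.

The Hessian of f at 0 is [[0, 0], [0, 0]] with rank 0, so corank 2. A Groebner basis of the Jacobian ideal J(f) in C{u,v} is {v^3, u^2 + 3*v^2, u*v}; counting standard monomials gives mu = 4. Corank 2; j^3 = v*(u^2 + v^2) splits into three distinct lines over C (the quadratic factor has nonzero discriminant), so D_4.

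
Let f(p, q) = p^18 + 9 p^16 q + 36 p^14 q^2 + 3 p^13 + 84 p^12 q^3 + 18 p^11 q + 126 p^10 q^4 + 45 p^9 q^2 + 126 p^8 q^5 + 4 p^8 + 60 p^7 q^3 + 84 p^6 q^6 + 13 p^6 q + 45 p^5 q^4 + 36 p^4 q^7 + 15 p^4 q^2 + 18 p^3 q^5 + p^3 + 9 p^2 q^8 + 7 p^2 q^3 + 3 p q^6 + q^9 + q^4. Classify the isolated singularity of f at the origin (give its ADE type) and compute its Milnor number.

The Hessian of f at 0 has rank 0. Corank 2; j^3 = p^3 is a perfect cube, so E-series; the 4-jet and mu = 6 give E_6.

Type E_{6}, Milnor number mu = 6.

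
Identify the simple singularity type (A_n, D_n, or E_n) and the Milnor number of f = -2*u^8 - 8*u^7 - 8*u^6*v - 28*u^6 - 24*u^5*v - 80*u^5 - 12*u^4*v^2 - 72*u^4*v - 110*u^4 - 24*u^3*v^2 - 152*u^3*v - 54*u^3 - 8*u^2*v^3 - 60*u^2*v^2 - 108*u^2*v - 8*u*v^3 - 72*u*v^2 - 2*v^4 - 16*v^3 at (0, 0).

The Hessian of f at 0 has rank 0. Corank 2; j^3 = -2*(3*u + 2*v)^3 is a perfect cube, so E-series; the 4-jet and mu = 6 give E_6.

Type E_6, Milnor number mu = 6.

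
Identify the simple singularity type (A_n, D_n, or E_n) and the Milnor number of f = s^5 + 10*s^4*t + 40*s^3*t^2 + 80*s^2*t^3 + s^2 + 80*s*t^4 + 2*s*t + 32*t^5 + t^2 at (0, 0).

Type A4, Milnor number mu = 4.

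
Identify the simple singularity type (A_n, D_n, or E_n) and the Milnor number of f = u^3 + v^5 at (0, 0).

Type E_8, Milnor number mu = 8.

The Hessian of f at 0 has rank 0. Corank 2; j^3 = u^3 is a perfect cube, so E-series; the 5-jet and mu = 8 give E_8.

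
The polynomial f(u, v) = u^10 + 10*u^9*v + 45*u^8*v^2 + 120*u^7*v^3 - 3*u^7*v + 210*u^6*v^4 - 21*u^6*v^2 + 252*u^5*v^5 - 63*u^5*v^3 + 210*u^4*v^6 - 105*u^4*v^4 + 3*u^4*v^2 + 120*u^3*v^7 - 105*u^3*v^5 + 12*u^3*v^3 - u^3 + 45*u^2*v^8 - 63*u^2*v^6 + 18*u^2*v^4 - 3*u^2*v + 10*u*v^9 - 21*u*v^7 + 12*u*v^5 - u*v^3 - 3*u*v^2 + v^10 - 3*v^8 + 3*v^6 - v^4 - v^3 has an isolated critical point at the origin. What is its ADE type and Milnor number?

The Hessian of f at 0 has rank 0. Corank 2; j^3 = -(u + v)^3 is a perfect cube, so E-series; the 4-jet and mu = 7 give E_7.

Type E_7, Milnor number mu = 7.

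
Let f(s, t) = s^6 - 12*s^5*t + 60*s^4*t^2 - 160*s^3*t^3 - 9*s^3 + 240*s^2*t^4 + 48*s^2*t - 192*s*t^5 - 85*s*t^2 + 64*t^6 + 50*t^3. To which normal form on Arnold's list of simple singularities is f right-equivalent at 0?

The Hessian of f at 0 has rank 0. Corank 2; j^3 = -(s - 2*t)*(3*s - 5*t)^2 has shape L^2 M (L != M), so D-series; mu = 7 gives D_7.

D_7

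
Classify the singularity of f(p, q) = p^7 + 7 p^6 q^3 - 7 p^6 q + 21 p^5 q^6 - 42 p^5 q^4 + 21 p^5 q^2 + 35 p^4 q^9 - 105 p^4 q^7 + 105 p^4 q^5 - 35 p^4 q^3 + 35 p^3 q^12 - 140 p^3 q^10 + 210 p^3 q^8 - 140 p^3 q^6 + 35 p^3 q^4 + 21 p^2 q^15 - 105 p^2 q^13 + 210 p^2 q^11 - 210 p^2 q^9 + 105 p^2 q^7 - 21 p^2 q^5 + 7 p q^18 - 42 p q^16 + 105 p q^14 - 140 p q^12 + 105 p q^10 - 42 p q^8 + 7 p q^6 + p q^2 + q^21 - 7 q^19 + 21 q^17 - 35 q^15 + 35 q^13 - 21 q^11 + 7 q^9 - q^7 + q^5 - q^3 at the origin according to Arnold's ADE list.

D8

The Hessian of f at 0 has rank 0. Corank 2; j^3 = q^2*(p - q) has shape L^2 M (L != M), so D-series; mu = 8 gives D_8.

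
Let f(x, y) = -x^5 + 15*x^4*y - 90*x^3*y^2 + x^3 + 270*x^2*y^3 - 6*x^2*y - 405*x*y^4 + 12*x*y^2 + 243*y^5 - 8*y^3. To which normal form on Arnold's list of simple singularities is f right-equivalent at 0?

The Hessian of f at 0 has rank 0. Corank 2; j^3 = (x - 2*y)^3 is a perfect cube, so E-series; the 5-jet and mu = 8 give E_8.

E_{8}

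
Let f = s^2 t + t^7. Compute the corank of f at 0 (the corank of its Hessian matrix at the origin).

2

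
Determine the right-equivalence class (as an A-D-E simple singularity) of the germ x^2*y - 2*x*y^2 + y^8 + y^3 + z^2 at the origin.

D9

The Hessian of f at 0 is [[0, 0, 0], [0, 0, 0], [0, 0, 2]] with rank 1, so corank 2. A Groebner basis of the Jacobian ideal J(f) in C{x,y,z} is {x^2/8 + y^7 - y^2/8, x^3 - y^3, x*y - y^2, z}; counting standard monomials gives mu = 9. Corank 2; j^3 = y*(x - y)^2 has shape L^2 M (L != M), so D-series; mu = 9 gives D_9.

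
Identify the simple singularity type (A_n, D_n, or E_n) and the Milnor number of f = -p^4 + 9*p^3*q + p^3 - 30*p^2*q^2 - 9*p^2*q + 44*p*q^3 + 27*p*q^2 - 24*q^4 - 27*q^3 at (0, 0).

The Hessian of f at 0 has rank 0. Corank 2; j^3 = (p - 3*q)^3 is a perfect cube, so E-series; the 4-jet and mu = 7 give E_7.

Type E_7, Milnor number mu = 7.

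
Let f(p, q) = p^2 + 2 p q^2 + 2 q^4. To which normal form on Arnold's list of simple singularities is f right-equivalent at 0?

The Hessian of f at 0 has rank 1. Corank 1: A-series; mu = 3 gives A_3.

A_3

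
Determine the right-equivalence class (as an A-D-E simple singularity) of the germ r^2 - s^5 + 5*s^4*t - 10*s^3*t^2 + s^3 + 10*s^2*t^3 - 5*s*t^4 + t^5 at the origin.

The Hessian of f at 0 has rank 1. Corank 2; j^3 = s^3 is a perfect cube, so E-series; the 5-jet and mu = 8 give E_8.

E8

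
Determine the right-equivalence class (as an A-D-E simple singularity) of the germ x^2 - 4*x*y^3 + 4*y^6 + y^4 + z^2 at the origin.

The Hessian of f at 0 has rank 2. Corank 1: A-series; mu = 3 gives A_3.

A3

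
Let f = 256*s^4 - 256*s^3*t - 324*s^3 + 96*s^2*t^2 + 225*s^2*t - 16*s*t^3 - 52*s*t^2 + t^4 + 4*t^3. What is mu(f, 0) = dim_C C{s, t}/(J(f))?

The Hessian of f at 0 has rank 0. Corank 2; j^3 = -(4*s - t)*(9*s - 2*t)^2 has shape L^2 M (L != M), so D-series; mu = 5 gives D_5.

5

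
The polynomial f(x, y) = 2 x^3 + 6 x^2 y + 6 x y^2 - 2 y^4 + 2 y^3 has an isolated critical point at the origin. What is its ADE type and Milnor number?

The Hessian of f at 0 is [[0, 0], [0, 0]] with rank 0, so corank 2. A Groebner basis of the Jacobian ideal J(f) in C{x,y} is {y^3, x^2 + 2*x*y + y^2}; counting standard monomials gives mu = 6. Corank 2; j^3 = 2*(x + y)^3 is a perfect cube, so E-series; the 4-jet and mu = 6 give E_6.

Type E6, Milnor number mu = 6.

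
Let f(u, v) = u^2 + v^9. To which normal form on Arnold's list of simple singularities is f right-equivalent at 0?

A8

The Hessian of f at 0 is [[2, 0], [0, 0]] with rank 1, so corank 1. A Groebner basis of the Jacobian ideal J(f) in C{u,v} is {v^8, u}; counting standard monomials gives mu = 8. Corank 1: A-series; mu = 8 gives A_8.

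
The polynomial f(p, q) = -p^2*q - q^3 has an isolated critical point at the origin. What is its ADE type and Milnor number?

Type D4, Milnor number mu = 4.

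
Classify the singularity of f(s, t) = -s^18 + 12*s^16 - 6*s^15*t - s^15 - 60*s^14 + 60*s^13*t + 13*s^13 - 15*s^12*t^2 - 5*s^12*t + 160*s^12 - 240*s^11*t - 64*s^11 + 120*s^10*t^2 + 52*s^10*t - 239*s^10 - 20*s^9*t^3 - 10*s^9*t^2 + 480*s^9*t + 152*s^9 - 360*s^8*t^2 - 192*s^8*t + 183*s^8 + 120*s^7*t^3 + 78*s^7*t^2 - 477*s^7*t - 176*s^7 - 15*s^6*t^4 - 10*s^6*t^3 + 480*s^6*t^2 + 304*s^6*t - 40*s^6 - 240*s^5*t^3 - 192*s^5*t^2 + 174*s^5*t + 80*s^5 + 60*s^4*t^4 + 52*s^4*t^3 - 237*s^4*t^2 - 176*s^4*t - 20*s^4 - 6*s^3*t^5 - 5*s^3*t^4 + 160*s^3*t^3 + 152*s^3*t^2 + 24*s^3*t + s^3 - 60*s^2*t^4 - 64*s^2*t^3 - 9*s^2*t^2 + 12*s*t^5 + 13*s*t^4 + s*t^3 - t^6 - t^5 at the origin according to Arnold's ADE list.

The Hessian of f at 0 is [[0, 0], [0, 0]] with rank 0, so corank 2. A Groebner basis of the Jacobian ideal J(f) in C{s,t} is {-3*s^2/5 + t^4 - t^3/5, s^3, s^2*t + s^2/5 + t^3/15, s^2/5 + s*t^2 + t^3/15}; counting standard monomials gives mu = 7. Corank 2; j^3 = s^3 is a perfect cube, so E-series; the 4-jet and mu = 7 give E_7.

E_7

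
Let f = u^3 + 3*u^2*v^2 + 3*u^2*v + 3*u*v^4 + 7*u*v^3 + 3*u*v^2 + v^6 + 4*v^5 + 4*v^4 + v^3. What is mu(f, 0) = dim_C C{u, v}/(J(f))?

The Hessian of f at 0 has rank 0. Corank 2; j^3 = (u + v)^3 is a perfect cube, so E-series; the 4-jet and mu = 7 give E_7.

7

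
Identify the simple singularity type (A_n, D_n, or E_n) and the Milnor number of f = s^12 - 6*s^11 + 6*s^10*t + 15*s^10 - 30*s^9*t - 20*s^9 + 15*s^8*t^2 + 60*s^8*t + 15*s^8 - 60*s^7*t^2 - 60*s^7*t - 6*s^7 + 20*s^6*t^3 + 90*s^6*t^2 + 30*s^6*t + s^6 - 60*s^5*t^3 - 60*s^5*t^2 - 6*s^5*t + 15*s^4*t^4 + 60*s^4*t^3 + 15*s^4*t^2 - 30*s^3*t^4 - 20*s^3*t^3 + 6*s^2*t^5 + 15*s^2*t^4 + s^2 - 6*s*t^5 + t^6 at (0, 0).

Type A_{5}, Milnor number mu = 5.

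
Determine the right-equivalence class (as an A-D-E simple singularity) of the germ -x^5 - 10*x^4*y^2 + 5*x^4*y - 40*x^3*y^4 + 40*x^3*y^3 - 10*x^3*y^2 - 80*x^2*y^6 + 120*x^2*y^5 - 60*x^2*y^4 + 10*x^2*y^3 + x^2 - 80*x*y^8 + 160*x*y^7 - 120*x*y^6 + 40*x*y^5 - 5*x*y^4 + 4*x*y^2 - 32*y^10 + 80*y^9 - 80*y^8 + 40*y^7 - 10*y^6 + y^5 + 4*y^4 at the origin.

A_{4}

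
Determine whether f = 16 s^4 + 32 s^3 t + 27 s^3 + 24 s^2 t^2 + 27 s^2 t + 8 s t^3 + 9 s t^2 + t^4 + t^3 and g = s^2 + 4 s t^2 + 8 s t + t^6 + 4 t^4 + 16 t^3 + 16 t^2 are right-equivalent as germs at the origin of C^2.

No.

The Hessian of f at 0 has rank 0. Corank 2; j^3 = (3*s + t)^3 is a perfect cube, so E-series; the 4-jet and mu = 6 give E_6. The Hessian of g at 0 has rank 1. Corank 1: A-series; mu = 5 gives A_5. f is E_6 but g is A_5, hence not right-equivalent.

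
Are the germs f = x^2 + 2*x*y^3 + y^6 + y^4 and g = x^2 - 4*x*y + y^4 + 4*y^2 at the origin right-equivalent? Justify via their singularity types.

The Hessian of f at 0 has rank 1. Corank 1: A-series; mu = 3 gives A_3. The Hessian of g at 0 has rank 1. Corank 1: A-series; mu = 3 gives A_3. Both have type A_3, hence right-equivalent.

Yes.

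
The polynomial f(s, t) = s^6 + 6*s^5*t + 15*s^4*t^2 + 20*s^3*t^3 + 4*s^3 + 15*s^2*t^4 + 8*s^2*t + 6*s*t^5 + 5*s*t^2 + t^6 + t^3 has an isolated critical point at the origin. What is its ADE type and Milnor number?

The Hessian of f at 0 is [[0, 0], [0, 0]] with rank 0, so corank 2. A Groebner basis of the Jacobian ideal J(f) in C{s,t} is {-32*s*t/3 + t^5 - 16*t^2/3, s*t^2 + t^3/2, s^2 + 3*s*t/2 + t^2/2}; counting standard monomials gives mu = 7. Corank 2; j^3 = (s + t)*(2*s + t)^2 has shape L^2 M (L != M), so D-series; mu = 7 gives D_7.

Type D7, Milnor number mu = 7.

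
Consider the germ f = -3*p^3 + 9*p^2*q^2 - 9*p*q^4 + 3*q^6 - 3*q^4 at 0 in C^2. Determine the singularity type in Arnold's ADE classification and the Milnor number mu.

The Hessian of f at 0 has rank 0. Corank 2; j^3 = -3*p^3 is a perfect cube, so E-series; the 4-jet and mu = 6 give E_6.

Type E_{6}, Milnor number mu = 6.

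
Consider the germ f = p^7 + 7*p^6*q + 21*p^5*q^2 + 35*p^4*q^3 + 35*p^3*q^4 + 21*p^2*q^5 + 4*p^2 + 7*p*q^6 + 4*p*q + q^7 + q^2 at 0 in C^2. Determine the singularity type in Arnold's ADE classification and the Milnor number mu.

Type A_6, Milnor number mu = 6.

The Hessian of f at 0 has rank 1. Corank 1: A-series; mu = 6 gives A_6.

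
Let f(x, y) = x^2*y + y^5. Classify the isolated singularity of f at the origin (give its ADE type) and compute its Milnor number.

The Hessian of f at 0 is [[0, 0], [0, 0]] with rank 0, so corank 2. A Groebner basis of the Jacobian ideal J(f) in C{x,y} is {x^2/5 + y^4, x^3, x*y}; counting standard monomials gives mu = 6. Corank 2; j^3 = x^2*y has shape L^2 M (L != M), so D-series; mu = 6 gives D_6.

Type D6, Milnor number mu = 6.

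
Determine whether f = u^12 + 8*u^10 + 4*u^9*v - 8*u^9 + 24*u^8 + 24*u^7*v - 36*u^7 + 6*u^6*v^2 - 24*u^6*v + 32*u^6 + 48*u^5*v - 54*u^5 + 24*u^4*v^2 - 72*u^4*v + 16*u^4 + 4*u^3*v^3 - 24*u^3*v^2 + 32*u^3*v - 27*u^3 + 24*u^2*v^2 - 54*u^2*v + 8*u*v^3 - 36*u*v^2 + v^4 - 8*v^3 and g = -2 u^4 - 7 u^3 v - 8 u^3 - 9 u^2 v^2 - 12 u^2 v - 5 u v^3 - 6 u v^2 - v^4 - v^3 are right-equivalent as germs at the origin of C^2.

No.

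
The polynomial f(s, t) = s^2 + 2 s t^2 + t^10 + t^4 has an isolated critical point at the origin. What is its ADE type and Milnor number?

The Hessian of f at 0 has rank 1. Corank 1: A-series; mu = 9 gives A_9.

Type A9, Milnor number mu = 9.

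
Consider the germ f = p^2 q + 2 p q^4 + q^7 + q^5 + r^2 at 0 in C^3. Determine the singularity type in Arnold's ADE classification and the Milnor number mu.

Type D6, Milnor number mu = 6.

The Hessian of f at 0 has rank 1. Corank 2; j^3 = p^2*q has shape L^2 M (L != M), so D-series; mu = 6 gives D_6.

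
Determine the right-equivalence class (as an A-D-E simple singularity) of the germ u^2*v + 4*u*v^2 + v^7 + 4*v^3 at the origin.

D8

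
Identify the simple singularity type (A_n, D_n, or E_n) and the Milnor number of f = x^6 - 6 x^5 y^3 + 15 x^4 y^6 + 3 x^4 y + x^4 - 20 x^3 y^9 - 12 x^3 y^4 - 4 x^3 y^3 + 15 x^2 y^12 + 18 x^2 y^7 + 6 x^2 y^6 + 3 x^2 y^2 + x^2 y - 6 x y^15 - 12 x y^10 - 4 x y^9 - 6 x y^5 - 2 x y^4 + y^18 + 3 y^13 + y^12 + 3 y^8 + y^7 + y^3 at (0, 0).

Type D_4, Milnor number mu = 4.

The Hessian of f at 0 has rank 0. Corank 2; j^3 = y*(x^2 + y^2) splits into three distinct lines over C (the quadratic factor has nonzero discriminant), so D_4.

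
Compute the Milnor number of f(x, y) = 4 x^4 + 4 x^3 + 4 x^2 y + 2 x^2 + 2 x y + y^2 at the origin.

1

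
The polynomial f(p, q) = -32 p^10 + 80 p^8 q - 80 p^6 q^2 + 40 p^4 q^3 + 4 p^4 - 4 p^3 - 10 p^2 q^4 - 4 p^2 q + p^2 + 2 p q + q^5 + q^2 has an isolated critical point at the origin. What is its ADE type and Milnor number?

Type A4, Milnor number mu = 4.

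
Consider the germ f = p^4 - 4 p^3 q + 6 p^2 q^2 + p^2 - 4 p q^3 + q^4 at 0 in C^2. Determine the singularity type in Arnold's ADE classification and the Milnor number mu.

Type A3, Milnor number mu = 3.

The Hessian of f at 0 has rank 1. Corank 1: A-series; mu = 3 gives A_3.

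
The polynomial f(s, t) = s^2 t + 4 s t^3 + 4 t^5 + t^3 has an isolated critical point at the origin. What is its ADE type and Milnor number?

Type D_4, Milnor number mu = 4.

The Hessian of f at 0 is [[0, 0], [0, 0]] with rank 0, so corank 2. A Groebner basis of the Jacobian ideal J(f) in C{s,t} is {t^3, s^2 + 3*t^2, s*t}; counting standard monomials gives mu = 4. Corank 2; j^3 = t*(s^2 + t^2) splits into three distinct lines over C (the quadratic factor has nonzero discriminant), so D_4.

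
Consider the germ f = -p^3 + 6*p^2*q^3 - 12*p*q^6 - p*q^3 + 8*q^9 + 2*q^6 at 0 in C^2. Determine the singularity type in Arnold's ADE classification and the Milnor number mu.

The Hessian of f at 0 is [[0, 0], [0, 0]] with rank 0, so corank 2. A Groebner basis of the Jacobian ideal J(f) in C{p,q} is {p^3, p*q^2, 3*p^2 + q^3}; counting standard monomials gives mu = 7. Corank 2; j^3 = -p^3 is a perfect cube, so E-series; the 4-jet and mu = 7 give E_7.

Type E_{7}, Milnor number mu = 7.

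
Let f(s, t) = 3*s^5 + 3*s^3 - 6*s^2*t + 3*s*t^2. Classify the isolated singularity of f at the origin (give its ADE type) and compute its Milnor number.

Type D_{6}, Milnor number mu = 6.

The Hessian of f at 0 is [[0, 0], [0, 0]] with rank 0, so corank 2. A Groebner basis of the Jacobian ideal J(f) in C{s,t} is {-s*t/5 + t^4 + t^2/5, s*t^2 - t^3, s^2 - s*t}; counting standard monomials gives mu = 6. Corank 2; j^3 = 3*s*(s - t)^2 has shape L^2 M (L != M), so D-series; mu = 6 gives D_6.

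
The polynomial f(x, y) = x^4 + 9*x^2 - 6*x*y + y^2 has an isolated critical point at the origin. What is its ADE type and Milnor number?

Type A_{3}, Milnor number mu = 3.

The Hessian of f at 0 is [[18, -6], [-6, 2]] with rank 1, so corank 1. A Groebner basis of the Jacobian ideal J(f) in C{x,y} is {y^3, x - y/3}; counting standard monomials gives mu = 3. Corank 1: A-series; mu = 3 gives A_3.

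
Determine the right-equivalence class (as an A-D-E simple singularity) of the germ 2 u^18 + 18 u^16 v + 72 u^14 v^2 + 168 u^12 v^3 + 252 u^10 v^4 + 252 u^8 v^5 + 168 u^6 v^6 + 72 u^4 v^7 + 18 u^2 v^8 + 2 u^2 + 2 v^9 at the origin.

A_8

The Hessian of f at 0 is [[4, 0], [0, 0]] with rank 1, so corank 1. A Groebner basis of the Jacobian ideal J(f) in C{u,v} is {v^8, u}; counting standard monomials gives mu = 8. Corank 1: A-series; mu = 8 gives A_8.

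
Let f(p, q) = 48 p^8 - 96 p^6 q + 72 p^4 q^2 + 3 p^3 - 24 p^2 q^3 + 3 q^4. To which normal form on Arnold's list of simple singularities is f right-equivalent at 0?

E_{6}

The Hessian of f at 0 has rank 0. Corank 2; j^3 = 3*p^3 is a perfect cube, so E-series; the 4-jet and mu = 6 give E_6.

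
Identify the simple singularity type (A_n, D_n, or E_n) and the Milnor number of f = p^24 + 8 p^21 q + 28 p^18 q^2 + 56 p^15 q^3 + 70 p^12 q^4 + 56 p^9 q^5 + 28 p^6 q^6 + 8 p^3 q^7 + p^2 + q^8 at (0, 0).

The Hessian of f at 0 has rank 1. Corank 1: A-series; mu = 7 gives A_7.

Type A_{7}, Milnor number mu = 7.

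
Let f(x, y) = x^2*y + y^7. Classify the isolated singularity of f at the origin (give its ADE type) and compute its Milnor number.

Type D_8, Milnor number mu = 8.

The Hessian of f at 0 has rank 0. Corank 2; j^3 = x^2*y has shape L^2 M (L != M), so D-series; mu = 8 gives D_8.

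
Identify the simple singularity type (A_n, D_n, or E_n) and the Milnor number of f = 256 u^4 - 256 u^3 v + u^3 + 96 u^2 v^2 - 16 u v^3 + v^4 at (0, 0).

Type E_6, Milnor number mu = 6.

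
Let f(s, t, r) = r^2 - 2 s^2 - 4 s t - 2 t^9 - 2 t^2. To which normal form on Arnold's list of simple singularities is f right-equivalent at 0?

A_8

The Hessian of f at 0 has rank 2. Corank 1: A-series; mu = 8 gives A_8.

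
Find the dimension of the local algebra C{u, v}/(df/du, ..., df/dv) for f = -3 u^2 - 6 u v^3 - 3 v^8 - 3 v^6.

The Hessian of f at 0 is [[-6, 0], [0, 0]] with rank 1, so corank 1. A Groebner basis of the Jacobian ideal J(f) in C{u,v} is {u^3, u^2*v, u + v^3}; counting standard monomials gives mu = 7. Corank 1: A-series; mu = 7 gives A_7.

7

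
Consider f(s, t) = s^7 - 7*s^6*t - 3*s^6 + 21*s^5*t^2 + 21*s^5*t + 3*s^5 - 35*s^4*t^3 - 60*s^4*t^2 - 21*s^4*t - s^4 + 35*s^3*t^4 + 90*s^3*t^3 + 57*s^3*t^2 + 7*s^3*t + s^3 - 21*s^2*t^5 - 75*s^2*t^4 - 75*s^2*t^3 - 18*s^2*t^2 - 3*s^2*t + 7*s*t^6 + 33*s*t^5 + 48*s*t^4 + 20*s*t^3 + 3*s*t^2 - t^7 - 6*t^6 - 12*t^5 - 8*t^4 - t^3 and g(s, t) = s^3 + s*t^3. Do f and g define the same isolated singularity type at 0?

The Hessian of f at 0 is [[0, 0], [0, 0]] with rank 0, so corank 2. A Groebner basis of the Jacobian ideal J(f) in C{s,t} is {3*s^2 - 6*s*t + t^4 + t^3 + 3*t^2, s^3 - 9*s^2 + 18*s*t - 4*t^3 - 9*t^2, s^2*t - 5*s^2 + 10*s*t - 8*t^3/3 - 5*t^2, -2*s^2 + s*t^2 + 4*s*t - 5*t^3/3 - 2*t^2}; counting standard monomials gives mu = 7. Corank 2; j^3 = (s - t)^3 is a perfect cube, so E-series; the 4-jet and mu = 7 give E_7. The Hessian of g at 0 is [[0, 0], [0, 0]] with rank 0, so corank 2. A Groebner basis of the Jacobian ideal J(g) in C{s,t} is {s^3, s*t^2, 3*s^2 + t^3}; counting standard monomials gives mu = 7. Corank 2; j^3 = s^3 is a perfect cube, so E-series; the 4-jet and mu = 7 give E_7. Both have type E_7, hence right-equivalent.

Yes.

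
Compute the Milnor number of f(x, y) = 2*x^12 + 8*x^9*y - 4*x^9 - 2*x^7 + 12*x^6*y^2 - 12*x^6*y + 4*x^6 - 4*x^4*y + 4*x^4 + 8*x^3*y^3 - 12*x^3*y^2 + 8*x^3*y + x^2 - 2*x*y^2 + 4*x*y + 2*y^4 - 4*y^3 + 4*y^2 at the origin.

3

The Hessian of f at 0 is [[2, 4], [4, 8]] with rank 1, so corank 1. A Groebner basis of the Jacobian ideal J(f) in C{x,y} is {x^2 - 4*x - 8*y, x*y + 2*x + 4*y, -x + y^2 - 2*y}; counting standard monomials gives mu = 3. Corank 1: A-series; mu = 3 gives A_3.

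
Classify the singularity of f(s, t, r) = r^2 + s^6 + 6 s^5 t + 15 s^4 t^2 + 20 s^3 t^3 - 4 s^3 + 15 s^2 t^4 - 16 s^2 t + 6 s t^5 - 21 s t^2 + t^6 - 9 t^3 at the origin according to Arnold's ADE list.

D_7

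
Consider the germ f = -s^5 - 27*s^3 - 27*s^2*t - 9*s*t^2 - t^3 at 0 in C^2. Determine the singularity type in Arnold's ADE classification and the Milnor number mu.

The Hessian of f at 0 has rank 0. Corank 2; j^3 = -(3*s + t)^3 is a perfect cube, so E-series; the 5-jet and mu = 8 give E_8.

Type E_{8}, Milnor number mu = 8.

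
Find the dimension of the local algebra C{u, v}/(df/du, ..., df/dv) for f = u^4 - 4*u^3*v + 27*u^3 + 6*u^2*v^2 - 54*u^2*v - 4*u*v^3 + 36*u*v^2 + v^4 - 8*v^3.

6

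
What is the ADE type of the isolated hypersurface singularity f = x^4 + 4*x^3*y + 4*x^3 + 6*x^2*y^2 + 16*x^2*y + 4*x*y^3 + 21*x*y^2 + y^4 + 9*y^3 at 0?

The Hessian of f at 0 is [[0, 0], [0, 0]] with rank 0, so corank 2. A Groebner basis of the Jacobian ideal J(f) in C{x,y} is {x*y^2 + 6*x*y + 9*y^2, -4*x*y + y^3 - 6*y^2, x^2 + 5*x*y/2 + 3*y^2/2}; counting standard monomials gives mu = 5. Corank 2; j^3 = (x + y)*(2*x + 3*y)^2 has shape L^2 M (L != M), so D-series; mu = 5 gives D_5.

D_{5}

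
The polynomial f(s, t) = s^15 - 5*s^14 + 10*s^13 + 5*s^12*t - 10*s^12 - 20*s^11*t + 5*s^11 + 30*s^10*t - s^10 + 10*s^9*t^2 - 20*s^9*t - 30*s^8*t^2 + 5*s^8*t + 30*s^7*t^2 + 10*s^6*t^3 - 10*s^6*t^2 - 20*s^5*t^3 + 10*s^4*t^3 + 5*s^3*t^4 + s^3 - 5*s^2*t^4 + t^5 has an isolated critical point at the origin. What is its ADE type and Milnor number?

Type E8, Milnor number mu = 8.

The Hessian of f at 0 has rank 0. Corank 2; j^3 = s^3 is a perfect cube, so E-series; the 5-jet and mu = 8 give E_8.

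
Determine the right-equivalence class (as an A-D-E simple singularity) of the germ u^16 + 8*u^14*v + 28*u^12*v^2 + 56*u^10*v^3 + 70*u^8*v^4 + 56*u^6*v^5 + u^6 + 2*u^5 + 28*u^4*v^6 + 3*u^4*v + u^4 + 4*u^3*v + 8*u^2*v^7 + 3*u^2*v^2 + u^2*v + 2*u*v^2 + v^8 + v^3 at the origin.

D_9

The Hessian of f at 0 is [[0, 0], [0, 0]] with rank 0, so corank 2. A Groebner basis of the Jacobian ideal J(f) in C{u,v} is {u^4 + u^3 - u*v - v^2, -7*u^3/8 + u^2/8 + u*v^3 - 6*u*v^2 + 33*u*v/8 - 3*v^3 + 4*v^2, 5*u^3/2 - u^2/2 + 14*u*v^2 - 23*u*v/2 + v^4 + 6*v^3 - 11*v^2, u^2*v + u*v + v^2}; counting standard monomials gives mu = 9. Corank 2; j^3 = v*(u + v)^2 has shape L^2 M (L != M), so D-series; mu = 9 gives D_9.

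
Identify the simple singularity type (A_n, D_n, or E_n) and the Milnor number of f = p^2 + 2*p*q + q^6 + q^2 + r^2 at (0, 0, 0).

Type A5, Milnor number mu = 5.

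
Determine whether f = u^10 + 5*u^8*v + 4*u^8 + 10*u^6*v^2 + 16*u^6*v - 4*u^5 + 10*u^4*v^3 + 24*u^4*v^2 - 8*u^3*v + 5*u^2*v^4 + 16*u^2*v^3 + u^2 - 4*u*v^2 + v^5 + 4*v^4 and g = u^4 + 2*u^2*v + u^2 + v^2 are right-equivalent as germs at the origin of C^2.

No.

The Hessian of f at 0 has rank 1. Corank 1: A-series; mu = 4 gives A_4. The Hessian of g at 0 has rank 2. Corank 0: nondegenerate Morse point, so A_1. f is A_4 but g is A_1, hence not right-equivalent.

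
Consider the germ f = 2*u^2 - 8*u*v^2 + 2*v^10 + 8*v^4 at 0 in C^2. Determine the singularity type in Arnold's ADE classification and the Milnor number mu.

Type A9, Milnor number mu = 9.

The Hessian of f at 0 is [[4, 0], [0, 0]] with rank 1, so corank 1. A Groebner basis of the Jacobian ideal J(f) in C{u,v} is {u^5, u^4*v, -u/2 + v^2}; counting standard monomials gives mu = 9. Corank 1: A-series; mu = 9 gives A_9.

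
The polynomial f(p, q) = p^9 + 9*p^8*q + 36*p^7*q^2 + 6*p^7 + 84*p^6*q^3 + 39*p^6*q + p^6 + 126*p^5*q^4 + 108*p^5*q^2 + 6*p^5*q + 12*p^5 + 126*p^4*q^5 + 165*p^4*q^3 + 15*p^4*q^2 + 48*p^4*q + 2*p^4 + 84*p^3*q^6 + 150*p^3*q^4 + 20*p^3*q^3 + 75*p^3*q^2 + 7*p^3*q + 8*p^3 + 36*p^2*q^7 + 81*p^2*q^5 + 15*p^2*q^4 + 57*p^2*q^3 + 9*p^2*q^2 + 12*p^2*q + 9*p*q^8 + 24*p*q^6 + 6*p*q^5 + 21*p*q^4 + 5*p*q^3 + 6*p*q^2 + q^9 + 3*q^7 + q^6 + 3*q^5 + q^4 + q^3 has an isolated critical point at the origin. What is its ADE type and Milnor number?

The Hessian of f at 0 has rank 0. Corank 2; j^3 = (2*p + q)^3 is a perfect cube, so E-series; the 4-jet and mu = 7 give E_7.

Type E_7, Milnor number mu = 7.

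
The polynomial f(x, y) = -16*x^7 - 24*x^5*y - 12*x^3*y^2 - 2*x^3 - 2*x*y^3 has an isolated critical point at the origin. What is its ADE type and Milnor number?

Type E7, Milnor number mu = 7.

The Hessian of f at 0 has rank 0. Corank 2; j^3 = -2*x^3 is a perfect cube, so E-series; the 4-jet and mu = 7 give E_7.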